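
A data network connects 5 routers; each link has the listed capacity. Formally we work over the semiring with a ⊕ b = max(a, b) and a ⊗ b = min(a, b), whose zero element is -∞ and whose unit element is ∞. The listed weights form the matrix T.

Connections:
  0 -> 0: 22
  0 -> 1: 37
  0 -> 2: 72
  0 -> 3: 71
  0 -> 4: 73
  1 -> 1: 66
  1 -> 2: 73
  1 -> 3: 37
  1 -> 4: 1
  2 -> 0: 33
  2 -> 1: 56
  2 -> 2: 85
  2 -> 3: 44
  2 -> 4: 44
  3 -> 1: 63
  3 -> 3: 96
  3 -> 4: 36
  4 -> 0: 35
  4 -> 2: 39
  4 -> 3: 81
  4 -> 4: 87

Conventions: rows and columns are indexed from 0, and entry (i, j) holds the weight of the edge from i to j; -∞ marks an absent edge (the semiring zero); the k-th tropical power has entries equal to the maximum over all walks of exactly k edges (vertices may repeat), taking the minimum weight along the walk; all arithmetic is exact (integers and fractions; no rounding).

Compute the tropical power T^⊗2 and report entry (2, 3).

T^⊗2:
  [35, 63, 72, 73, 73]
  [33, 66, 73, 44, 44]
  [35, 56, 85, 44, 44]
  [35, 63, 63, 96, 36]
  [35, 63, 39, 81, 87]
Key observation: the optimum is the walk 2->2->3, with weight 85 min 44 = 44.
Optimal value attained by: walk 2->2->3.
Answer: (T^⊗2)[2][3] = 44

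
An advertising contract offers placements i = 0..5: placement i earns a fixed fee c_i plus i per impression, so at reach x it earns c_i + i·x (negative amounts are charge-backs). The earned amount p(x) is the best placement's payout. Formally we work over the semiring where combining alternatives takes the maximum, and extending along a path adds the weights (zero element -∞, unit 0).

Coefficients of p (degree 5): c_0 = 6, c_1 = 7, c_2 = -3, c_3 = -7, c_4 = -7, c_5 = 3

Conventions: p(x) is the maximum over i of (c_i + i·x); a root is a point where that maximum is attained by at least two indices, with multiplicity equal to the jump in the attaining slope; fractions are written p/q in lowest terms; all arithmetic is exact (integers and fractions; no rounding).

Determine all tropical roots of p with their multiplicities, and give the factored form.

hull edge (i=0, c=6) to (i=1, c=7): slope 1, span 1
hull edge (i=1, c=7) to (i=5, c=3): slope -1, span 4
Factored form: p(x) = 3 ⊗ (x ⊕ (-1)) ⊗ (x ⊕ 1) ⊗ (x ⊕ 1) ⊗ (x ⊕ 1) ⊗ (x ⊕ 1)
Answer: roots = -1 (mult 1), 1 (mult 4)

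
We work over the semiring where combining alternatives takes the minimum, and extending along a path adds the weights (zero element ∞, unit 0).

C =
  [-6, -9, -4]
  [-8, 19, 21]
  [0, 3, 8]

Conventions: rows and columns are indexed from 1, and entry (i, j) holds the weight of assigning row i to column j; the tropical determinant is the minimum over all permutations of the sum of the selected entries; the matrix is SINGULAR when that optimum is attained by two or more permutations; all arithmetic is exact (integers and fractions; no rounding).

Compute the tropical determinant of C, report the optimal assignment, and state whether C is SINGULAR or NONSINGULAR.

σ = (1, 2, 3): (-6) + 19 + 8 = 21
σ = (1, 3, 2): (-6) + 21 + 3 = 18
σ = (2, 1, 3): (-9) + (-8) + 8 = -9
σ = (2, 3, 1): (-9) + 21 + 0 = 12
σ = (3, 1, 2): (-4) + (-8) + 3 = -9
σ = (3, 2, 1): (-4) + 19 + 0 = 15
Optimal value attained by: σ = (2, 1, 3).
Answer: det⊕(C) = -9; verdict: SINGULAR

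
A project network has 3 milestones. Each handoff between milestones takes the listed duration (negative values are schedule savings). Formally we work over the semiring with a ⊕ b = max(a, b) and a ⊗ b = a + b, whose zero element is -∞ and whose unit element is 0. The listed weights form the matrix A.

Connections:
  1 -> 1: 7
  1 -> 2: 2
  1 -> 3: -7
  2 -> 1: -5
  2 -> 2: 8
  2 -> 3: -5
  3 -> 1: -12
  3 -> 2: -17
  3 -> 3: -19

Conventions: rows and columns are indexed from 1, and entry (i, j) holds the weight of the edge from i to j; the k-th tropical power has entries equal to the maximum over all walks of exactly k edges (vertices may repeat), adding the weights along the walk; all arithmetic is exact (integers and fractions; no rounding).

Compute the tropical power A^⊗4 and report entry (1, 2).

A^⊗2:
  [14, 10, 0]
  [3, 16, 3]
  [-5, -9, -19]
A^⊗3:
  [21, 18, 7]
  [11, 24, 11]
  [2, -1, -12]
A^⊗4:
  [28, 26, 14]
  [19, 32, 19]
  [9, 7, -5]
Key observation: the optimum is the walk 1->2->2->2->2, with weight 2 + 8 + 8 + 8 = 26.
Optimal value attained by: walk 1->2->2->2->2.
Answer: (A^⊗4)[1][2] = 26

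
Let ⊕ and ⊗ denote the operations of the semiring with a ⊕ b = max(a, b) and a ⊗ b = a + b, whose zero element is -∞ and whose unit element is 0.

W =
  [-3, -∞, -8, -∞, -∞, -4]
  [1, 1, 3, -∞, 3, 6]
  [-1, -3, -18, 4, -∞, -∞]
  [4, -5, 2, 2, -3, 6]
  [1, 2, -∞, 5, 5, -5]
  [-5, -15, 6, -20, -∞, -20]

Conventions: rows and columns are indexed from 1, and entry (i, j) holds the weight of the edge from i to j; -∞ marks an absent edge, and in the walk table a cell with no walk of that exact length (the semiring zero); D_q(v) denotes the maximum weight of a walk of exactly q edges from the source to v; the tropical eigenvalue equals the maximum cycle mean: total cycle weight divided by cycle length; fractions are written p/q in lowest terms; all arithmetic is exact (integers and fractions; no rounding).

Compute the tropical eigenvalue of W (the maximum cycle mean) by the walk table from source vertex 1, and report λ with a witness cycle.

q=0: [0, -∞, -∞, -∞, -∞, -∞]
q=1: [-3, -∞, -8, -∞, -∞, -4]
q=2: [-6, -11, 2, -4, -∞, -7]
q=3: [1, -1, -1, 6, -7, 2]
q=4: [10, 1, 8, 8, 3, 12]
q=5: [12, 5, 18, 12, 8, 14]
q=6: [17, 15, 20, 22, 13, 18]
Optimal cycle mean attained by: cycle 3->4->6->3, total 4 + 6 + 6, length 3.
Answer: λ = 16/3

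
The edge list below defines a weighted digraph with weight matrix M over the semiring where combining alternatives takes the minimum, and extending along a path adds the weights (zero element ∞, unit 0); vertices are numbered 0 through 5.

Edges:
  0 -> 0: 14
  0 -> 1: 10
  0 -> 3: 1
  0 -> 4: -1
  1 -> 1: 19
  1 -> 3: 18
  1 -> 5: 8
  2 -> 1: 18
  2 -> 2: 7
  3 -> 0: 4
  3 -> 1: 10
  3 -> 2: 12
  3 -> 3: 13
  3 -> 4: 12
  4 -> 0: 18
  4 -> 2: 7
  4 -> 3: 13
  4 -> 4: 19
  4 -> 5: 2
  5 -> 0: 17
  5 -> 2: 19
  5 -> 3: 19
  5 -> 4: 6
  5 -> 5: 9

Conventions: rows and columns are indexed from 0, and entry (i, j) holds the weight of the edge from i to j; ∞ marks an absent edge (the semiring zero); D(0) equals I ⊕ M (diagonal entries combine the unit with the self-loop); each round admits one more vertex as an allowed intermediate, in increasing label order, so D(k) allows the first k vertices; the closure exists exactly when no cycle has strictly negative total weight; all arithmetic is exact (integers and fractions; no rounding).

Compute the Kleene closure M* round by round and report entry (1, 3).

D(0):
  [0, 10, ∞, 1, -1, ∞]
  [∞, 0, ∞, 18, ∞, 8]
  [∞, 18, 0, ∞, ∞, ∞]
  [4, 10, 12, 0, 12, ∞]
  [18, ∞, 7, 13, 0, 2]
  [17, ∞, 19, 19, 6, 0]
D(1):
  [0, 10, ∞, 1, -1, ∞]
  [∞, 0, ∞, 18, ∞, 8]
  [∞, 18, 0, ∞, ∞, ∞]
  [4, 10, 12, 0, 3, ∞]
  [18, 28, 7, 13, 0, 2]
  [17, 27, 19, 18, 6, 0]
D(2):
  [0, 10, ∞, 1, -1, 18]
  [∞, 0, ∞, 18, ∞, 8]
  [∞, 18, 0, 36, ∞, 26]
  [4, 10, 12, 0, 3, 18]
  [18, 28, 7, 13, 0, 2]
  [17, 27, 19, 18, 6, 0]
D(3):
  [0, 10, ∞, 1, -1, 18]
  [∞, 0, ∞, 18, ∞, 8]
  [∞, 18, 0, 36, ∞, 26]
  [4, 10, 12, 0, 3, 18]
  [18, 25, 7, 13, 0, 2]
  [17, 27, 19, 18, 6, 0]
D(4):
  [0, 10, 13, 1, -1, 18]
  [22, 0, 30, 18, 21, 8]
  [40, 18, 0, 36, 39, 26]
  [4, 10, 12, 0, 3, 18]
  [17, 23, 7, 13, 0, 2]
  [17, 27, 19, 18, 6, 0]
D(5):
  [0, 10, 6, 1, -1, 1]
  [22, 0, 28, 18, 21, 8]
  [40, 18, 0, 36, 39, 26]
  [4, 10, 10, 0, 3, 5]
  [17, 23, 7, 13, 0, 2]
  [17, 27, 13, 18, 6, 0]
D(6):
  [0, 10, 6, 1, -1, 1]
  [22, 0, 21, 18, 14, 8]
  [40, 18, 0, 36, 32, 26]
  [4, 10, 10, 0, 3, 5]
  [17, 23, 7, 13, 0, 2]
  [17, 27, 13, 18, 6, 0]
Answer: M*[1][3] = 18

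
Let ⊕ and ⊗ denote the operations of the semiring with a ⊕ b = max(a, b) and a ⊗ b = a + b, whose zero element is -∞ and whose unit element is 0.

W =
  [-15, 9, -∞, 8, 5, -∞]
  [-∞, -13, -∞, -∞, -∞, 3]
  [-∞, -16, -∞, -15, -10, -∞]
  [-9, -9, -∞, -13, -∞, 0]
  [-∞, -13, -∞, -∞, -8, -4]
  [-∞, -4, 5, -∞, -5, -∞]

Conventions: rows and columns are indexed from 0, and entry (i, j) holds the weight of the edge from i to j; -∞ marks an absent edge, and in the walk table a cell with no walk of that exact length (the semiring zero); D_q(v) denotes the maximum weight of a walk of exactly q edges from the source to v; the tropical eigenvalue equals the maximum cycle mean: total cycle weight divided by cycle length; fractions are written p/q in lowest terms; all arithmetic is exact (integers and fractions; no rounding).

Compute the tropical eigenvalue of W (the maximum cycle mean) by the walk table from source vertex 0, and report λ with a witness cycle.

q=0: [0, -∞, -∞, -∞, -∞, -∞]
q=1: [-15, 9, -∞, 8, 5, -∞]
q=2: [-1, -1, -∞, -5, -3, 12]
q=3: [-14, 8, 17, 7, 7, 2]
q=4: [-2, 1, 7, 2, 7, 11]
q=5: [-7, 7, 16, 6, 6, 4]
q=6: [-3, 2, 9, 1, 6, 10]
Optimal cycle mean attained by: cycle 0->3->0, total 8 + (-9), length 2.
Answer: λ = -1/2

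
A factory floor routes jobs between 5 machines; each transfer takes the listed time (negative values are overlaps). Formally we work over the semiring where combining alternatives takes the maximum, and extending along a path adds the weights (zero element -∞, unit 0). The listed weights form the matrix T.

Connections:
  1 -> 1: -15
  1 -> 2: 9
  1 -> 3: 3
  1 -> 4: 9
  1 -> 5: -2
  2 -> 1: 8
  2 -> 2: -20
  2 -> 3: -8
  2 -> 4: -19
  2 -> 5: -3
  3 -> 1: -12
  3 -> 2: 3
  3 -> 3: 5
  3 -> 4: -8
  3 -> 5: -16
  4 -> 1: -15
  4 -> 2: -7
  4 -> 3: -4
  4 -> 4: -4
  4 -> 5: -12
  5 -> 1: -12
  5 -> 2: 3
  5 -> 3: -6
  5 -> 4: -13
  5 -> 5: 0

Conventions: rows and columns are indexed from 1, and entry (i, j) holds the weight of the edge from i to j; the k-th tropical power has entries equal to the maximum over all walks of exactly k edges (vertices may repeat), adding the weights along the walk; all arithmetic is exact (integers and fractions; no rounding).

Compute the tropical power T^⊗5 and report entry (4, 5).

T^⊗2:
  [17, 6, 8, 5, 6]
  [-7, 17, 11, 17, 6]
  [11, 8, 10, -3, 0]
  [1, -1, 1, -6, -10]
  [11, 3, -1, -3, 0]
T^⊗3:
  [14, 26, 20, 26, 15]
  [25, 14, 16, 13, 14]
  [16, 20, 15, 20, 9]
  [7, 10, 6, 10, -1]
  [11, 20, 14, 20, 9]
T^⊗4:
  [34, 23, 25, 23, 23]
  [22, 34, 28, 34, 23]
  [28, 25, 20, 25, 17]
  [18, 16, 11, 16, 7]
  [28, 20, 19, 20, 17]
T^⊗5:
  [31, 43, 37, 43, 32]
  [42, 31, 33, 31, 31]
  [33, 37, 31, 37, 26]
  [24, 27, 21, 27, 16]
  [28, 37, 31, 37, 26]
Key observation: the optimum is the walk 4->2->1->2->1->5, with weight (-7) + 8 + 9 + 8 + (-2) = 16.
Optimal value attained by: walk 4->2->1->2->1->5.
Answer: (T^⊗5)[4][5] = 16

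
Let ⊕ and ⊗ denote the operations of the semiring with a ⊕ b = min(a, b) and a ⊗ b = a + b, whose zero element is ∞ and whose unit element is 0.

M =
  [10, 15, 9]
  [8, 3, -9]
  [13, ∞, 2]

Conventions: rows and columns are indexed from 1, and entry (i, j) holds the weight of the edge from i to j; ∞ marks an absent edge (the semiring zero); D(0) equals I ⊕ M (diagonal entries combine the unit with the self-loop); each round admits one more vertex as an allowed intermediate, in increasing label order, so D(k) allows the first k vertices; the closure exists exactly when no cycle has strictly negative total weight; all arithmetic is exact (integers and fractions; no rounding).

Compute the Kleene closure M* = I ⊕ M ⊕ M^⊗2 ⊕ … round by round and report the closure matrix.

D(0):
  [0, 15, 9]
  [8, 0, -9]
  [13, ∞, 0]
D(1):
  [0, 15, 9]
  [8, 0, -9]
  [13, 28, 0]
D(2):
  [0, 15, 6]
  [8, 0, -9]
  [13, 28, 0]
D(3):
  [0, 15, 6]
  [4, 0, -9]
  [13, 28, 0]
Answer: M* = [[0, 15, 6], [4, 0, -9], [13, 28, 0]]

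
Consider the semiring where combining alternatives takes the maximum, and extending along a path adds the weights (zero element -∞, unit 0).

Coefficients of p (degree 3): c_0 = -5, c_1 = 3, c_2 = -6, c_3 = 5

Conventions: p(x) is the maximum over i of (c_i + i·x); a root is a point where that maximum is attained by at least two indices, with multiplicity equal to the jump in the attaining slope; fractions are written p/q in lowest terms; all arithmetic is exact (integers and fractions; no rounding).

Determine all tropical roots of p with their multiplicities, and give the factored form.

hull edge (i=0, c=-5) to (i=1, c=3): slope 8, span 1
hull edge (i=1, c=3) to (i=3, c=5): slope 1, span 2
Factored form: p(x) = 5 ⊗ (x ⊕ (-8)) ⊗ (x ⊕ (-1)) ⊗ (x ⊕ (-1))
Answer: roots = -8 (mult 1), -1 (mult 2)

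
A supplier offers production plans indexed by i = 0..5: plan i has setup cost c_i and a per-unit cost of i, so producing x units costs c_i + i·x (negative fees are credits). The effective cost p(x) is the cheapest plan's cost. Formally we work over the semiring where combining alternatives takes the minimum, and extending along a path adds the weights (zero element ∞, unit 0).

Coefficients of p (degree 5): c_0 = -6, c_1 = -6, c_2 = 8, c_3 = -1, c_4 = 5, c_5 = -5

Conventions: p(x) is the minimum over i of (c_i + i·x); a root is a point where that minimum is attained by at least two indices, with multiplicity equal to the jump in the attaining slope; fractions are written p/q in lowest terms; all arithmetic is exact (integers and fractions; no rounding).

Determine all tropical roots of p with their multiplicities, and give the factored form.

hull edge (i=0, c=-6) to (i=1, c=-6): slope 0, span 1
hull edge (i=1, c=-6) to (i=5, c=-5): slope 1/4, span 4
Factored form: p(x) = -5 ⊗ (x ⊕ (-1/4)) ⊗ (x ⊕ (-1/4)) ⊗ (x ⊕ (-1/4)) ⊗ (x ⊕ (-1/4)) ⊗ (x ⊕ 0)
Answer: roots = -1/4 (mult 4), 0 (mult 1)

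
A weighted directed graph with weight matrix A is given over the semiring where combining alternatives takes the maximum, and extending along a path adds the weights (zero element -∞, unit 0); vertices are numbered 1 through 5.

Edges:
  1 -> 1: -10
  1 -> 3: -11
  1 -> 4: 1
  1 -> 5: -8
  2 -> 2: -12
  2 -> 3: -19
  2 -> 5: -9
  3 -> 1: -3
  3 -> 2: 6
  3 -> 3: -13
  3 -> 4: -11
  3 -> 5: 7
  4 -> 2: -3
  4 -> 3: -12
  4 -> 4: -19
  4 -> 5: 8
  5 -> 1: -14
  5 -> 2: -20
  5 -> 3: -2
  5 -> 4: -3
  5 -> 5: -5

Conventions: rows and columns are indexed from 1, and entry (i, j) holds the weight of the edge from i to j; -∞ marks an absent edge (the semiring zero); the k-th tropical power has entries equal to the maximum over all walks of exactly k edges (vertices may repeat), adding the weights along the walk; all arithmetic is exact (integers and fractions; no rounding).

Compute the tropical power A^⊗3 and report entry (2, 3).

A^⊗2:
  [-14, -2, -10, -9, 9]
  [-22, -13, -11, -12, -12]
  [-7, -6, 5, 4, 2]
  [-6, -6, 6, 5, 3]
  [-5, 4, -7, -8, 5]
A^⊗3:
  [-5, -4, 7, 6, 4]
  [-14, -5, -14, -15, -4]
  [2, 11, 0, -1, 12]
  [3, 12, 1, 0, 13]
  [-9, -1, 3, 2, 0]
Key observation: the optimum is the walk 2->3->5->3, with weight (-19) + 7 + (-2) = -14.
Optimal value attained by: walk 2->3->5->3.
Answer: (A^⊗3)[2][3] = -14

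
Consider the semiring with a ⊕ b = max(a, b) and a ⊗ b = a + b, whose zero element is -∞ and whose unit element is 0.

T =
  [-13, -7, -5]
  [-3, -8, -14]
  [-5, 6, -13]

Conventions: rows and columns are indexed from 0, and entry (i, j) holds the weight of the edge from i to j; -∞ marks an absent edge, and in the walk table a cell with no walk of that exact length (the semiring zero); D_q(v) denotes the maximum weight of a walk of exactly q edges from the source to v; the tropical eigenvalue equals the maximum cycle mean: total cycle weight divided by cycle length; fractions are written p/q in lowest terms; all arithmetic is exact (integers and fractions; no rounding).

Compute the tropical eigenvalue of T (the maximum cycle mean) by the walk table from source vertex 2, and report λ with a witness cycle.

q=0: [-∞, -∞, 0]
q=1: [-5, 6, -13]
q=2: [3, -2, -8]
q=3: [-5, -2, -2]
Optimal cycle mean attained by: cycle 0->2->1->0, total (-5) + 6 + (-3), length 3.
Answer: λ = -2/3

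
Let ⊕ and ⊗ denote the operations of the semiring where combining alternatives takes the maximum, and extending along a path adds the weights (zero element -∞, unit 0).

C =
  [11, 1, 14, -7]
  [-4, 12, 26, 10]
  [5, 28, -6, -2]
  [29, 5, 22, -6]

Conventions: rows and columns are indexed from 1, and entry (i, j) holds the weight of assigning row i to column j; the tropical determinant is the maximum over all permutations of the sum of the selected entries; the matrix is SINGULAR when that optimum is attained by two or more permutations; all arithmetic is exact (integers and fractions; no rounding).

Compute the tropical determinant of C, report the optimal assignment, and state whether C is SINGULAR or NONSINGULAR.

σ = (1, 2, 3, 4): 11 + 12 + (-6) + (-6) = 11
σ = (1, 2, 4, 3): 11 + 12 + (-2) + 22 = 43
σ = (1, 3, 2, 4): 11 + 26 + 28 + (-6) = 59
σ = (1, 3, 4, 2): 11 + 26 + (-2) + 5 = 40
σ = (1, 4, 2, 3): 11 + 10 + 28 + 22 = 71
σ = (1, 4, 3, 2): 11 + 10 + (-6) + 5 = 20
σ = (2, 1, 3, 4): 1 + (-4) + (-6) + (-6) = -15
σ = (2, 1, 4, 3): 1 + (-4) + (-2) + 22 = 17
σ = (2, 3, 1, 4): 1 + 26 + 5 + (-6) = 26
σ = (2, 3, 4, 1): 1 + 26 + (-2) + 29 = 54
σ = (2, 4, 1, 3): 1 + 10 + 5 + 22 = 38
σ = (2, 4, 3, 1): 1 + 10 + (-6) + 29 = 34
σ = (3, 1, 2, 4): 14 + (-4) + 28 + (-6) = 32
σ = (3, 1, 4, 2): 14 + (-4) + (-2) + 5 = 13
σ = (3, 2, 1, 4): 14 + 12 + 5 + (-6) = 25
σ = (3, 2, 4, 1): 14 + 12 + (-2) + 29 = 53
σ = (3, 4, 1, 2): 14 + 10 + 5 + 5 = 34
σ = (3, 4, 2, 1): 14 + 10 + 28 + 29 = 81
σ = (4, 1, 2, 3): (-7) + (-4) + 28 + 22 = 39
σ = (4, 1, 3, 2): (-7) + (-4) + (-6) + 5 = -12
σ = (4, 2, 1, 3): (-7) + 12 + 5 + 22 = 32
σ = (4, 2, 3, 1): (-7) + 12 + (-6) + 29 = 28
σ = (4, 3, 1, 2): (-7) + 26 + 5 + 5 = 29
σ = (4, 3, 2, 1): (-7) + 26 + 28 + 29 = 76
Optimal value attained by: σ = (3, 4, 2, 1).
Answer: det⊕(C) = 81; verdict: NONSINGULAR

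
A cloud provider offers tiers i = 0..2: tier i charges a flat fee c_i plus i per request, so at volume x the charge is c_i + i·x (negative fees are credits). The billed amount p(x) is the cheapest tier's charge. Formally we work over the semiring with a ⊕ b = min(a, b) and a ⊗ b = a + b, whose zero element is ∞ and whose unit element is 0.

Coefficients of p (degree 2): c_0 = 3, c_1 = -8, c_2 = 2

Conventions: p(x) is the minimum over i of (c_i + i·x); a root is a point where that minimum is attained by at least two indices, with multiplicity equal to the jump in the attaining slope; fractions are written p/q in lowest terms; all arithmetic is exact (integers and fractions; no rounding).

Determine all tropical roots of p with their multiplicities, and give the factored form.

hull edge (i=0, c=3) to (i=1, c=-8): slope -11, span 1
hull edge (i=1, c=-8) to (i=2, c=2): slope 10, span 1
Factored form: p(x) = 2 ⊗ (x ⊕ (-10)) ⊗ (x ⊕ 11)
Answer: roots = -10 (mult 1), 11 (mult 1)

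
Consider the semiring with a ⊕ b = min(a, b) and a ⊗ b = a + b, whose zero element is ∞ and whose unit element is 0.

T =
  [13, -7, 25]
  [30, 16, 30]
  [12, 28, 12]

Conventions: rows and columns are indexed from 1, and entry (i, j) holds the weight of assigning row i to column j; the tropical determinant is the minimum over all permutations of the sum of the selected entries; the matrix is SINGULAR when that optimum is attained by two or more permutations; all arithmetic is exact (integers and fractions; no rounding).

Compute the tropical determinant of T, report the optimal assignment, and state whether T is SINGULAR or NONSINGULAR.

σ = (1, 2, 3): 13 + 16 + 12 = 41
σ = (1, 3, 2): 13 + 30 + 28 = 71
σ = (2, 1, 3): (-7) + 30 + 12 = 35
σ = (2, 3, 1): (-7) + 30 + 12 = 35
σ = (3, 1, 2): 25 + 30 + 28 = 83
σ = (3, 2, 1): 25 + 16 + 12 = 53
Optimal value attained by: σ = (2, 1, 3).
Answer: det⊕(T) = 35; verdict: SINGULAR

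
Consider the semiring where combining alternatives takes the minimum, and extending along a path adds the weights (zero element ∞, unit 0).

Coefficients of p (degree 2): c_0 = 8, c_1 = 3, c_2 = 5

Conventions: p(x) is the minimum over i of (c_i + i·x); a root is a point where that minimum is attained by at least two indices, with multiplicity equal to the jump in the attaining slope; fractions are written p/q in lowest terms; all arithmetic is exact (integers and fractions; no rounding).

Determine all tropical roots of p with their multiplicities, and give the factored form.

hull edge (i=0, c=8) to (i=1, c=3): slope -5, span 1
hull edge (i=1, c=3) to (i=2, c=5): slope 2, span 1
Factored form: p(x) = 5 ⊗ (x ⊕ (-2)) ⊗ (x ⊕ 5)
Answer: roots = -2 (mult 1), 5 (mult 1)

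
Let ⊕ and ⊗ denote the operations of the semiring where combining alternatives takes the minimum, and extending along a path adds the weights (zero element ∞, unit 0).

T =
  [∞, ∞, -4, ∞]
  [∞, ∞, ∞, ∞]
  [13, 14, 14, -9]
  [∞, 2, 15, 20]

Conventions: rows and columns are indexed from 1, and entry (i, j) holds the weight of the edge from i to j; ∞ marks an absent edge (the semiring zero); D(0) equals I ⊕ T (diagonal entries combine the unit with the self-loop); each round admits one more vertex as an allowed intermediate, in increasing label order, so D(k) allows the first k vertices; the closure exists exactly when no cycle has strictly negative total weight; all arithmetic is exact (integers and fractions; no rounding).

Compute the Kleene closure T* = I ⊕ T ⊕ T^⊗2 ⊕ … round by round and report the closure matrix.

D(0):
  [0, ∞, -4, ∞]
  [∞, 0, ∞, ∞]
  [13, 14, 0, -9]
  [∞, 2, 15, 0]
D(1):
  [0, ∞, -4, ∞]
  [∞, 0, ∞, ∞]
  [13, 14, 0, -9]
  [∞, 2, 15, 0]
D(2):
  [0, ∞, -4, ∞]
  [∞, 0, ∞, ∞]
  [13, 14, 0, -9]
  [∞, 2, 15, 0]
D(3):
  [0, 10, -4, -13]
  [∞, 0, ∞, ∞]
  [13, 14, 0, -9]
  [28, 2, 15, 0]
D(4):
  [0, -11, -4, -13]
  [∞, 0, ∞, ∞]
  [13, -7, 0, -9]
  [28, 2, 15, 0]
Answer: T* = [[0, -11, -4, -13], [∞, 0, ∞, ∞], [13, -7, 0, -9], [28, 2, 15, 0]]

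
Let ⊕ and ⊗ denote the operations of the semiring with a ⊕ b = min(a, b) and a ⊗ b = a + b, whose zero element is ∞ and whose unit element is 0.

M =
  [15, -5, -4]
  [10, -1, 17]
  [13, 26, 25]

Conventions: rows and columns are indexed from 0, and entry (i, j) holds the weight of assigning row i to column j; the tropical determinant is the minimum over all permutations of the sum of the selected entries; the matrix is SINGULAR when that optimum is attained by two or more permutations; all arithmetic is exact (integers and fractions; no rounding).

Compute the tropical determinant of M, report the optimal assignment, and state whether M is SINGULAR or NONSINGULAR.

σ = (0, 1, 2): 15 + (-1) + 25 = 39
σ = (0, 2, 1): 15 + 17 + 26 = 58
σ = (1, 0, 2): (-5) + 10 + 25 = 30
σ = (1, 2, 0): (-5) + 17 + 13 = 25
σ = (2, 0, 1): (-4) + 10 + 26 = 32
σ = (2, 1, 0): (-4) + (-1) + 13 = 8
Optimal value attained by: σ = (2, 1, 0).
Answer: det⊕(M) = 8; verdict: NONSINGULAR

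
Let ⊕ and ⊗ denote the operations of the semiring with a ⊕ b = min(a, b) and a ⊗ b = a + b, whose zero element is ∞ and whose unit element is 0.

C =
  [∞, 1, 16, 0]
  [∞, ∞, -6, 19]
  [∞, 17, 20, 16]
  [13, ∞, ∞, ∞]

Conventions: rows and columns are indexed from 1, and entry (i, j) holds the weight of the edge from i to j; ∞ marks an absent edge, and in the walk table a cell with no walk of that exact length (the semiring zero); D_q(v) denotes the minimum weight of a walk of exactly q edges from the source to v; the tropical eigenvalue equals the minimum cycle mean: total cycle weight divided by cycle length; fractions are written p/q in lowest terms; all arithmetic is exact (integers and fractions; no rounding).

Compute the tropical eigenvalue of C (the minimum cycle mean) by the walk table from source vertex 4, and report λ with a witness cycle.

q=0: [∞, ∞, ∞, 0]
q=1: [13, ∞, ∞, ∞]
q=2: [∞, 14, 29, 13]
q=3: [26, 46, 8, 33]
q=4: [46, 25, 28, 24]
Optimal cycle mean attained by: cycle 2->3->2, total (-6) + 17, length 2.
Answer: λ = 11/2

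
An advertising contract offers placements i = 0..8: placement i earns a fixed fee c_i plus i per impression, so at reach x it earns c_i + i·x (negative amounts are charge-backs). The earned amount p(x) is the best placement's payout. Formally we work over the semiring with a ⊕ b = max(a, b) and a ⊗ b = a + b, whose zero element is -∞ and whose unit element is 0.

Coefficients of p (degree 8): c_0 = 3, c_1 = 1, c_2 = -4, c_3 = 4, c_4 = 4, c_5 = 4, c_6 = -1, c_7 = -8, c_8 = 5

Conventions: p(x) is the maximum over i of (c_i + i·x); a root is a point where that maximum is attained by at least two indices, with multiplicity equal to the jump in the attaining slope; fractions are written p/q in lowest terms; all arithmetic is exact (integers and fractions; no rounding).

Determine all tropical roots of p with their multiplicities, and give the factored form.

hull edge (i=0, c=3) to (i=3, c=4): slope 1/3, span 3
hull edge (i=3, c=4) to (i=8, c=5): slope 1/5, span 5
Factored form: p(x) = 5 ⊗ (x ⊕ (-1/3)) ⊗ (x ⊕ (-1/3)) ⊗ (x ⊕ (-1/3)) ⊗ (x ⊕ (-1/5)) ⊗ (x ⊕ (-1/5)) ⊗ (x ⊕ (-1/5)) ⊗ (x ⊕ (-1/5)) ⊗ (x ⊕ (-1/5))
Answer: roots = -1/3 (mult 3), -1/5 (mult 5)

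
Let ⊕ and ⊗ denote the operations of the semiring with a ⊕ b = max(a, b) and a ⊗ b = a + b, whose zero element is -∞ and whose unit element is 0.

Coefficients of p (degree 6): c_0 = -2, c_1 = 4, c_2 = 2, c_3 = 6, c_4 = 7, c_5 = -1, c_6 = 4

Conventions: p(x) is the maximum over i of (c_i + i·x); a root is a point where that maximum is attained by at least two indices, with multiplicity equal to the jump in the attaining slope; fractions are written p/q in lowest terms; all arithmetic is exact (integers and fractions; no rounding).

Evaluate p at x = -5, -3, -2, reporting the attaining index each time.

p(-5) = max(-2+0·(-5)=-2, 4+1·(-5)=-1, 2+2·(-5)=-8, 6+3·(-5)=-9, 7+4·(-5)=-13, -1+5·(-5)=-26, 4+6·(-5)=-26) = -1 (attained by i=1)
p(-3) = max(-2+0·(-3)=-2, 4+1·(-3)=1, 2+2·(-3)=-4, 6+3·(-3)=-3, 7+4·(-3)=-5, -1+5·(-3)=-16, 4+6·(-3)=-14) = 1 (attained by i=1)
p(-2) = max(-2+0·(-2)=-2, 4+1·(-2)=2, 2+2·(-2)=-2, 6+3·(-2)=0, 7+4·(-2)=-1, -1+5·(-2)=-11, 4+6·(-2)=-8) = 2 (attained by i=1)
Answer: p(-5) = -1; p(-3) = 1; p(-2) = 2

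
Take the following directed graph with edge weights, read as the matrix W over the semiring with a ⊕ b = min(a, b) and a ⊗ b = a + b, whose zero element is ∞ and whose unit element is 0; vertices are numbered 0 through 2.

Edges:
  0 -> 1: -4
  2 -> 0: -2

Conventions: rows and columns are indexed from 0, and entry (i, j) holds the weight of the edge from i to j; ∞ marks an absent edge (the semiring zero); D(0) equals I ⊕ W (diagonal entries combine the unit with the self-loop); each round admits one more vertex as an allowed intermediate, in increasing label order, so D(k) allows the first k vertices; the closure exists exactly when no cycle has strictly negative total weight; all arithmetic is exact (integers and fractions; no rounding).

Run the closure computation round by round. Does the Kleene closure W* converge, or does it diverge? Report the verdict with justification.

D(0):
  [0, -4, ∞]
  [∞, 0, ∞]
  [-2, ∞, 0]
D(1):
  [0, -4, ∞]
  [∞, 0, ∞]
  [-2, -6, 0]
D(2):
  [0, -4, ∞]
  [∞, 0, ∞]
  [-2, -6, 0]
D(3):
  [0, -4, ∞]
  [∞, 0, ∞]
  [-2, -6, 0]
Key observation: every diagonal entry stays at the unit through all rounds, so no improving cycle exists.
Answer: CONVERGES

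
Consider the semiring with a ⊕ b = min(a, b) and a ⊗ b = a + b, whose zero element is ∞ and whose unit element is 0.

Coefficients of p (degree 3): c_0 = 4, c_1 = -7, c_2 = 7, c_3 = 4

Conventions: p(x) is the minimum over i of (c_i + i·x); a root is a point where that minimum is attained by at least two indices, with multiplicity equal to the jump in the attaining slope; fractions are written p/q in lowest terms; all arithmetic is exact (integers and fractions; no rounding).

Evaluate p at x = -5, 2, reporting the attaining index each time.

p(-5) = min(4+0·(-5)=4, -7+1·(-5)=-12, 7+2·(-5)=-3, 4+3·(-5)=-11) = -12 (attained by i=1)
p(2) = min(4+0·2=4, -7+1·2=-5, 7+2·2=11, 4+3·2=10) = -5 (attained by i=1)
Answer: p(-5) = -12; p(2) = -5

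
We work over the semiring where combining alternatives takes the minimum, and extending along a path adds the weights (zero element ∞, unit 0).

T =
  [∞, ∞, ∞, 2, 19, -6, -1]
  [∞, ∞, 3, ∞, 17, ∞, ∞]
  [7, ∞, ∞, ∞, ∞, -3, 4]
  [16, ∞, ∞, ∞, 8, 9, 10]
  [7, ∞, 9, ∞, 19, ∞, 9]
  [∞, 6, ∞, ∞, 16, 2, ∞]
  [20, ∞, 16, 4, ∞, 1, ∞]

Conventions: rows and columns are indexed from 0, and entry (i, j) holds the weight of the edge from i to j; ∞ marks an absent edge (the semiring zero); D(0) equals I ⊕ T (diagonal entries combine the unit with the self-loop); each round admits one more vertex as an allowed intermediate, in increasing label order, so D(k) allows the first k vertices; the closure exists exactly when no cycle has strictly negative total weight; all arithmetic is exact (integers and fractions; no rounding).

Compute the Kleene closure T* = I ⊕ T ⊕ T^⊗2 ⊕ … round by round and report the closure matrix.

D(0):
  [0, ∞, ∞, 2, 19, -6, -1]
  [∞, 0, 3, ∞, 17, ∞, ∞]
  [7, ∞, 0, ∞, ∞, -3, 4]
  [16, ∞, ∞, 0, 8, 9, 10]
  [7, ∞, 9, ∞, 0, ∞, 9]
  [∞, 6, ∞, ∞, 16, 0, ∞]
  [20, ∞, 16, 4, ∞, 1, 0]
D(1):
  [0, ∞, ∞, 2, 19, -6, -1]
  [∞, 0, 3, ∞, 17, ∞, ∞]
  [7, ∞, 0, 9, 26, -3, 4]
  [16, ∞, ∞, 0, 8, 9, 10]
  [7, ∞, 9, 9, 0, 1, 6]
  [∞, 6, ∞, ∞, 16, 0, ∞]
  [20, ∞, 16, 4, 39, 1, 0]
D(2):
  [0, ∞, ∞, 2, 19, -6, -1]
  [∞, 0, 3, ∞, 17, ∞, ∞]
  [7, ∞, 0, 9, 26, -3, 4]
  [16, ∞, ∞, 0, 8, 9, 10]
  [7, ∞, 9, 9, 0, 1, 6]
  [∞, 6, 9, ∞, 16, 0, ∞]
  [20, ∞, 16, 4, 39, 1, 0]
D(3):
  [0, ∞, ∞, 2, 19, -6, -1]
  [10, 0, 3, 12, 17, 0, 7]
  [7, ∞, 0, 9, 26, -3, 4]
  [16, ∞, ∞, 0, 8, 9, 10]
  [7, ∞, 9, 9, 0, 1, 6]
  [16, 6, 9, 18, 16, 0, 13]
  [20, ∞, 16, 4, 39, 1, 0]
D(4):
  [0, ∞, ∞, 2, 10, -6, -1]
  [10, 0, 3, 12, 17, 0, 7]
  [7, ∞, 0, 9, 17, -3, 4]
  [16, ∞, ∞, 0, 8, 9, 10]
  [7, ∞, 9, 9, 0, 1, 6]
  [16, 6, 9, 18, 16, 0, 13]
  [20, ∞, 16, 4, 12, 1, 0]
D(5):
  [0, ∞, 19, 2, 10, -6, -1]
  [10, 0, 3, 12, 17, 0, 7]
  [7, ∞, 0, 9, 17, -3, 4]
  [15, ∞, 17, 0, 8, 9, 10]
  [7, ∞, 9, 9, 0, 1, 6]
  [16, 6, 9, 18, 16, 0, 13]
  [19, ∞, 16, 4, 12, 1, 0]
D(6):
  [0, 0, 3, 2, 10, -6, -1]
  [10, 0, 3, 12, 16, 0, 7]
  [7, 3, 0, 9, 13, -3, 4]
  [15, 15, 17, 0, 8, 9, 10]
  [7, 7, 9, 9, 0, 1, 6]
  [16, 6, 9, 18, 16, 0, 13]
  [17, 7, 10, 4, 12, 1, 0]
D(7):
  [0, 0, 3, 2, 10, -6, -1]
  [10, 0, 3, 11, 16, 0, 7]
  [7, 3, 0, 8, 13, -3, 4]
  [15, 15, 17, 0, 8, 9, 10]
  [7, 7, 9, 9, 0, 1, 6]
  [16, 6, 9, 17, 16, 0, 13]
  [17, 7, 10, 4, 12, 1, 0]
Answer: T* = [[0, 0, 3, 2, 10, -6, -1], [10, 0, 3, 11, 16, 0, 7], [7, 3, 0, 8, 13, -3, 4], [15, 15, 17, 0, 8, 9, 10], [7, 7, 9, 9, 0, 1, 6], [16, 6, 9, 17, 16, 0, 13], [17, 7, 10, 4, 12, 1, 0]]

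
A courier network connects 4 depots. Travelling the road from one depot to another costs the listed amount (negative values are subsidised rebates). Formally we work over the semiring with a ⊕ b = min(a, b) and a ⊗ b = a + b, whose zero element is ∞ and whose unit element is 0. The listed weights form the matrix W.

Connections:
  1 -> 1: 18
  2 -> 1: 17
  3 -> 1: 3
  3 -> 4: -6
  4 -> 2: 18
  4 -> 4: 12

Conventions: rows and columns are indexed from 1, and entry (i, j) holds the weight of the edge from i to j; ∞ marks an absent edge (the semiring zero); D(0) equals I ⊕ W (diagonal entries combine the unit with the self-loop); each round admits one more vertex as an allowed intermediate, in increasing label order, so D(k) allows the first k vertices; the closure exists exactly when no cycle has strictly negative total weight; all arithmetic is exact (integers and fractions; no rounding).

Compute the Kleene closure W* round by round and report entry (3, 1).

D(0):
  [0, ∞, ∞, ∞]
  [17, 0, ∞, ∞]
  [3, ∞, 0, -6]
  [∞, 18, ∞, 0]
D(1):
  [0, ∞, ∞, ∞]
  [17, 0, ∞, ∞]
  [3, ∞, 0, -6]
  [∞, 18, ∞, 0]
D(2):
  [0, ∞, ∞, ∞]
  [17, 0, ∞, ∞]
  [3, ∞, 0, -6]
  [35, 18, ∞, 0]
D(3):
  [0, ∞, ∞, ∞]
  [17, 0, ∞, ∞]
  [3, ∞, 0, -6]
  [35, 18, ∞, 0]
D(4):
  [0, ∞, ∞, ∞]
  [17, 0, ∞, ∞]
  [3, 12, 0, -6]
  [35, 18, ∞, 0]
Answer: W*[3][1] = 3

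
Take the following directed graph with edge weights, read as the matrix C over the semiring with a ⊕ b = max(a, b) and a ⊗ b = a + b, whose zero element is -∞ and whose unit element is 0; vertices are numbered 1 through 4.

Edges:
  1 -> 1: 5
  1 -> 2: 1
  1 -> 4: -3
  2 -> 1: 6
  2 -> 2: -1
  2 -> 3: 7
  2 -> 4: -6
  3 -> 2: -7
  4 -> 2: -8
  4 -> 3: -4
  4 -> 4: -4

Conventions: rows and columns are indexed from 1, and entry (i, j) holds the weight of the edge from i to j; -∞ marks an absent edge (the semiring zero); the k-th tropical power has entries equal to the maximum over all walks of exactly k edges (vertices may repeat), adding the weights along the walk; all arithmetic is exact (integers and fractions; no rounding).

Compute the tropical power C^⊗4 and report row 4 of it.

C^⊗2:
  [10, 6, 8, 2]
  [11, 7, 6, 3]
  [-1, -8, 0, -13]
  [-2, -9, -1, -8]
C^⊗3:
  [15, 11, 13, 7]
  [16, 12, 14, 8]
  [4, 0, -1, -4]
  [3, -1, -2, -5]
C^⊗4:
  [20, 16, 18, 12]
  [21, 17, 19, 13]
  [9, 5, 7, 1]
  [8, 4, 6, 0]
Answer: row 4 of C^⊗4 = [8, 4, 6, 0]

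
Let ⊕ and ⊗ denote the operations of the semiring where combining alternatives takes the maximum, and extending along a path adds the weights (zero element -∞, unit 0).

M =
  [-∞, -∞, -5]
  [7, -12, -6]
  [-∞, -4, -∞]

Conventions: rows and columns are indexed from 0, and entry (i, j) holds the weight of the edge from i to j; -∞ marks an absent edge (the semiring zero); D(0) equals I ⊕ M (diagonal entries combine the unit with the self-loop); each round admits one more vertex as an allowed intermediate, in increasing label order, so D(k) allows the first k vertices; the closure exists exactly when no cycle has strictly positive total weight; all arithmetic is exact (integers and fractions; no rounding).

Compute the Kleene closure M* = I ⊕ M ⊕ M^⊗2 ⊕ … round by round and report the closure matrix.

D(0):
  [0, -∞, -5]
  [7, 0, -6]
  [-∞, -4, 0]
D(1):
  [0, -∞, -5]
  [7, 0, 2]
  [-∞, -4, 0]
D(2):
  [0, -∞, -5]
  [7, 0, 2]
  [3, -4, 0]
D(3):
  [0, -9, -5]
  [7, 0, 2]
  [3, -4, 0]
Answer: M* = [[0, -9, -5], [7, 0, 2], [3, -4, 0]]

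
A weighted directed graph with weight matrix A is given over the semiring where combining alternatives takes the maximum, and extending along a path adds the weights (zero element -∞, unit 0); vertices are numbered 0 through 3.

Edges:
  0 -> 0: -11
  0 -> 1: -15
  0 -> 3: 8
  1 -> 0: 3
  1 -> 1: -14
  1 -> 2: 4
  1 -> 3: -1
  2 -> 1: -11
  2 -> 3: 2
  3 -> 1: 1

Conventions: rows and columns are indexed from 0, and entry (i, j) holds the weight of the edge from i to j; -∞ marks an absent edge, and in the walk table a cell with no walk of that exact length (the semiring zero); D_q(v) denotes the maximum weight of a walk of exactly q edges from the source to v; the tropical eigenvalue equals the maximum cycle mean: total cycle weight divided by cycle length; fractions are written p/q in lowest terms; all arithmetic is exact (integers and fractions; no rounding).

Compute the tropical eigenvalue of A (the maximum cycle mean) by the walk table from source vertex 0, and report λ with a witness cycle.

q=0: [0, -∞, -∞, -∞]
q=1: [-11, -15, -∞, 8]
q=2: [-12, 9, -11, -3]
q=3: [12, -2, 13, 8]
q=4: [1, 9, 2, 20]
Optimal cycle mean attained by: cycle 0->3->1->0, total 8 + 1 + 3, length 3.
Answer: λ = 4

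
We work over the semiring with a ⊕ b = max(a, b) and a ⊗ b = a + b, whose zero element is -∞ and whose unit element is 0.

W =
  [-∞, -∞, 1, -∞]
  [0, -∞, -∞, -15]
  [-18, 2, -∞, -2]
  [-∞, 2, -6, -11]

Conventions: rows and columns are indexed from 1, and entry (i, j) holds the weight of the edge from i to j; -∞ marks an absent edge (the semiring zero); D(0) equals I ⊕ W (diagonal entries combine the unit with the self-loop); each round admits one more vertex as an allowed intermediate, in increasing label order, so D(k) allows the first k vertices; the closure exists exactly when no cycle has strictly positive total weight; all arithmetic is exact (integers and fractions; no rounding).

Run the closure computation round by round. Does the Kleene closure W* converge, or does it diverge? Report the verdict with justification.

D(0):
  [0, -∞, 1, -∞]
  [0, 0, -∞, -15]
  [-18, 2, 0, -2]
  [-∞, 2, -6, 0]
D(1):
  [0, -∞, 1, -∞]
  [0, 0, 1, -15]
  [-18, 2, 0, -2]
  [-∞, 2, -6, 0]
Detection: at round 2, diagonal entry (3, 3) turns strictly positive.
Key observation: the cycle 3->2->1->3 has total weight 2 + 0 + 1, which is strictly positive.
Answer: DIVERGES — positive cycle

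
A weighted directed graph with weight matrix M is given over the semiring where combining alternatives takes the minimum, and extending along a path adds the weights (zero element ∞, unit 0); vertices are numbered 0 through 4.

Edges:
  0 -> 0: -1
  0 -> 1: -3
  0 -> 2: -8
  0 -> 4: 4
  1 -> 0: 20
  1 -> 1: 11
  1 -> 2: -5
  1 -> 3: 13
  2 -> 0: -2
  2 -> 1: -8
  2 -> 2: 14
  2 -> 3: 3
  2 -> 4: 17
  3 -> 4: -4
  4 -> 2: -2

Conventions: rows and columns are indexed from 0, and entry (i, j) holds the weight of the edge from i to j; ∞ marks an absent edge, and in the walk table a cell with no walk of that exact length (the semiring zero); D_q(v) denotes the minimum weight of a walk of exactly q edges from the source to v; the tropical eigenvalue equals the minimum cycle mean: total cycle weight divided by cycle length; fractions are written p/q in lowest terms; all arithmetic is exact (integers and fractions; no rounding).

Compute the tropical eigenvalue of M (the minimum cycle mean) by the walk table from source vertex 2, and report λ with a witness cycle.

q=0: [∞, ∞, 0, ∞, ∞]
q=1: [-2, -8, 14, 3, 17]
q=2: [-3, -5, -13, 5, -1]
q=3: [-15, -21, -11, -10, 1]
q=4: [-16, -19, -26, -8, -14]
q=5: [-28, -34, -24, -23, -12]
Optimal cycle mean attained by: cycle 1->2->1, total (-5) + (-8), length 2.
Answer: λ = -13/2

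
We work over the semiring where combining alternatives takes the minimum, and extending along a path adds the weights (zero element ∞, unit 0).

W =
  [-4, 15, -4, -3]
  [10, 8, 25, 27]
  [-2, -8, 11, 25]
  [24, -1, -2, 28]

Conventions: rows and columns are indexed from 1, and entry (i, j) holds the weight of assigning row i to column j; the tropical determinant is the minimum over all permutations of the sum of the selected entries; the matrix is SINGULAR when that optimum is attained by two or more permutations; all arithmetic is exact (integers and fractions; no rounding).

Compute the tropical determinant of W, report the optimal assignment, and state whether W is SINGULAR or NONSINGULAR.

σ = (1, 2, 3, 4): (-4) + 8 + 11 + 28 = 43
σ = (1, 2, 4, 3): (-4) + 8 + 25 + (-2) = 27
σ = (1, 3, 2, 4): (-4) + 25 + (-8) + 28 = 41
σ = (1, 3, 4, 2): (-4) + 25 + 25 + (-1) = 45
σ = (1, 4, 2, 3): (-4) + 27 + (-8) + (-2) = 13
σ = (1, 4, 3, 2): (-4) + 27 + 11 + (-1) = 33
σ = (2, 1, 3, 4): 15 + 10 + 11 + 28 = 64
σ = (2, 1, 4, 3): 15 + 10 + 25 + (-2) = 48
σ = (2, 3, 1, 4): 15 + 25 + (-2) + 28 = 66
σ = (2, 3, 4, 1): 15 + 25 + 25 + 24 = 89
σ = (2, 4, 1, 3): 15 + 27 + (-2) + (-2) = 38
σ = (2, 4, 3, 1): 15 + 27 + 11 + 24 = 77
σ = (3, 1, 2, 4): (-4) + 10 + (-8) + 28 = 26
σ = (3, 1, 4, 2): (-4) + 10 + 25 + (-1) = 30
σ = (3, 2, 1, 4): (-4) + 8 + (-2) + 28 = 30
σ = (3, 2, 4, 1): (-4) + 8 + 25 + 24 = 53
σ = (3, 4, 1, 2): (-4) + 27 + (-2) + (-1) = 20
σ = (3, 4, 2, 1): (-4) + 27 + (-8) + 24 = 39
σ = (4, 1, 2, 3): (-3) + 10 + (-8) + (-2) = -3
σ = (4, 1, 3, 2): (-3) + 10 + 11 + (-1) = 17
σ = (4, 2, 1, 3): (-3) + 8 + (-2) + (-2) = 1
σ = (4, 2, 3, 1): (-3) + 8 + 11 + 24 = 40
σ = (4, 3, 1, 2): (-3) + 25 + (-2) + (-1) = 19
σ = (4, 3, 2, 1): (-3) + 25 + (-8) + 24 = 38
Optimal value attained by: σ = (4, 1, 2, 3).
Answer: det⊕(W) = -3; verdict: NONSINGULAR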